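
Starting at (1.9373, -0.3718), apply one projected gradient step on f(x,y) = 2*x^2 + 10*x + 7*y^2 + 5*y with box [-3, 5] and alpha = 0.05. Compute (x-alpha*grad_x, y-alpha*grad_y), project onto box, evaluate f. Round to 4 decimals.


Step 1: Compute gradient at (1.9373, -0.3718).
grad_x = 2*2*1.9373 + 10 = 17.7492
grad_y = 2*7*-0.3718 + 5 = -0.2052
Step 2: Gradient step.
x_raw = 1.9373 - 0.05*17.7492 = 1.0498
y_raw = -0.3718 - 0.05*-0.2052 = -0.3615
Step 3: Project onto [-3, 5].
x_proj = clip(1.0498) = 1.0498
y_proj = clip(-0.3615) = -0.3615
Step 4: Evaluate f.
f(1.0498, -0.3615) = 11.81


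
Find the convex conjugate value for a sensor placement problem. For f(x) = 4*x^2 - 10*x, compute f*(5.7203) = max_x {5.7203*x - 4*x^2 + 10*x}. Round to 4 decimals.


f*(y) = sup_x {y*x - a*x^2 - b*x} = sup_x {(y-b)*x - a*x^2}
FOC: (y - b) - 2a*x = 0 => x* = (y - b)/(2a)
x* = (5.7203 + 10)/(2*4) = 1.965
f*(5.7203) = (y-b)^2/(4a) = (5.7203 + 10)^2/(4*4)
= 247.1278/16 = 15.4455


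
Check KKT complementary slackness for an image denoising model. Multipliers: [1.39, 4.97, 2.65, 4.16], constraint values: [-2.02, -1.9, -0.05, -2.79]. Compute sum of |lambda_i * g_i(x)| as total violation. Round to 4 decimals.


KKT complementary slackness check:
lambda_1 * g_1 = 1.39 * -2.02 = -2.8078
lambda_2 * g_2 = 4.97 * -1.9 = -9.443
lambda_3 * g_3 = 2.65 * -0.05 = -0.1325
lambda_4 * g_4 = 4.16 * -2.79 = -11.6064
Total violation = 2.8078 + 9.443 + 0.1325 + 11.6064 = 23.9897


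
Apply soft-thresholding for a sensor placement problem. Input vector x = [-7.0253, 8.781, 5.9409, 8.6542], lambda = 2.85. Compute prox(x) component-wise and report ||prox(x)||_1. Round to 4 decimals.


Soft-thresholding with lambda = 2.85:
prox(-7.0253) = sign(-7.0253)*max(|-7.0253| - 2.85, 0) = -4.1753
prox(8.781) = sign(8.781)*max(|8.781| - 2.85, 0) = 5.931
prox(5.9409) = sign(5.9409)*max(|5.9409| - 2.85, 0) = 3.0909
prox(8.6542) = sign(8.6542)*max(|8.6542| - 2.85, 0) = 5.8042
prox(x) = [-4.1753, 5.931, 3.0909, 5.8042]
||prox(x)||_1 = 4.1753 + 5.931 + 3.0909 + 5.8042 = 19.0014


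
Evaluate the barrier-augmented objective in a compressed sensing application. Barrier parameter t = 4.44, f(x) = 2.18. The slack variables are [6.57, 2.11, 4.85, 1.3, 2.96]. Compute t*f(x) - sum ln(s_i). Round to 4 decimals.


Step 1: Compute log-barrier.
ln values: [1.8825, 0.7467, 1.579, 0.2624, 1.0852]
phi = -(1.8825 + 0.7467 + 1.579 + 0.2624 + 1.0852) = -5.5557
Step 2: Compute augmented objective.
t*f(x) = 4.44*2.18 = 9.6792
Total = 9.6792 - 5.5557 = 4.1235


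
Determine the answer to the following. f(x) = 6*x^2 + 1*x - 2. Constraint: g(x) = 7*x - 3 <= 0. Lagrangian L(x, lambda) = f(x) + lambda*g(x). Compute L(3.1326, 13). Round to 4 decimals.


Step 1: Evaluate f(x).
f(3.1326) = 6*3.1326^2 + 1*3.1326 - 2 = 60.0117
Step 2: Evaluate g(x).
g(3.1326) = 7*3.1326 - 3 = 18.9282
Step 3: Compute Lagrangian.
L = 60.0117 + 13*18.9282 = 306.0783


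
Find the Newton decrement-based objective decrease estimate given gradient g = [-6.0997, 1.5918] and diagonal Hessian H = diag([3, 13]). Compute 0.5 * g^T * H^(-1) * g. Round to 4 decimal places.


Step 1: H is diagonal, so H^(-1) * g = [-2.0332, 0.1224].
Step 2: g^T H^(-1) g = sum_i g_i^2 / H_ii
  = (-6.0997)^2/3 + (1.5918)^2/13
  = 12.4021 + 0.1949 = 12.597
Step 3: Objective decrease = 0.5 * g^T H^(-1) g = 6.2985


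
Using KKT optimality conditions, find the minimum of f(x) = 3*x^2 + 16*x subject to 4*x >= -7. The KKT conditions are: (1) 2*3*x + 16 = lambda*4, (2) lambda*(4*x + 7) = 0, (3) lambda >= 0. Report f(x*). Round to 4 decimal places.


Step 1: Try lambda = 0 (constraint inactive).
x_unc = -16/(2*3) = -2.6667
Check: 4*-2.6667 = -10.6668 < -7 -- violated!
Step 2: Constraint must be active: 4*x = -7
x* = -7/4 = -1.75
lambda = (2*3*(-1.75) + 16)/4 = 1.375
Step 3: Compute optimal value.
f(x*) = 3*(-1.75)^2 + 16*(-1.75) = -18.8125


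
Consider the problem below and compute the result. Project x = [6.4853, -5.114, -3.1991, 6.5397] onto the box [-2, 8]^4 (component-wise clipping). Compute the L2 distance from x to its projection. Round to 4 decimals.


Project each component onto [-2, 8].
clip(6.4853) = 6.4853, clip(-5.114) = -2.0, clip(-3.1991) = -2.0, clip(6.5397) = 6.5397
Projection = [6.4853, -2.0, -2.0, 6.5397]
Squared diffs: [0.0, 9.697, 1.4378, 0.0]
Distance = sqrt(11.1348) = 3.3369


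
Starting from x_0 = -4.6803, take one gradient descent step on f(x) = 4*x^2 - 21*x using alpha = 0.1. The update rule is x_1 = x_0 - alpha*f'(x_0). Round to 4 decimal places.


We compute the gradient at x_0 and apply the update.
f'(x) = 8*x - 21
f'(-4.6803) = 8*-4.6803 - 21 = -58.4424
x_1 = -4.6803 - 0.1*-58.4424 = 1.1639


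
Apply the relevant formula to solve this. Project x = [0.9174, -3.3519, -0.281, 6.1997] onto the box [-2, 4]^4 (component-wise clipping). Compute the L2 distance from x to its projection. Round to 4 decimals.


Project each component onto [-2, 4].
clip(0.9174) = 0.9174, clip(-3.3519) = -2.0, clip(-0.281) = -0.281, clip(6.1997) = 4.0
Projection = [0.9174, -2.0, -0.281, 4.0]
Squared diffs: [0.0, 1.8276, 0.0, 4.8387]
Distance = sqrt(6.6663) = 2.5819


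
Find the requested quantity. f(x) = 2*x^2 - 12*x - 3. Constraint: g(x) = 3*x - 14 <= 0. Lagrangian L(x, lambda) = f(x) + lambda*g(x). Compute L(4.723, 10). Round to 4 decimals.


Step 1: Evaluate f(x).
f(4.723) = 2*4.723^2 - 12*4.723 - 3 = -15.0625
Step 2: Evaluate g(x).
g(4.723) = 3*4.723 - 14 = 0.169
Step 3: Compute Lagrangian.
L = -15.0625 + 10*0.169 = -13.3725


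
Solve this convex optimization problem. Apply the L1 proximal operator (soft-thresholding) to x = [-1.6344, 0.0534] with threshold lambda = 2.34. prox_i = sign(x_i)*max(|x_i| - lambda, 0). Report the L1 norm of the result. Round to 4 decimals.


Soft-thresholding with lambda = 2.34:
prox(-1.6344) = sign(-1.6344)*max(|-1.6344| - 2.34, 0) = 0.0
prox(0.0534) = sign(0.0534)*max(|0.0534| - 2.34, 0) = 0.0
prox(x) = [0.0, 0.0]
||prox(x)||_1 = 0.0 + 0.0 = 0.0


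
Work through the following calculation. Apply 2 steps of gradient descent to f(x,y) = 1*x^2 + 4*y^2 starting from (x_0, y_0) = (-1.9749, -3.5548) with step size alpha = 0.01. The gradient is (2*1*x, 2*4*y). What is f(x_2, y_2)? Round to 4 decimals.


Gradient descent on f(x,y) = 1*x^2 + 4*y^2.
Starting point: (-1.9749, -3.5548), alpha = 0.01
Step 1: grad_x = 2*1*-1.9749 = -3.9498, grad_y = 2*4*-3.5548 = -28.4384
  x_1 = -1.9749 - 0.01*-3.9498 = -1.9354
  y_1 = -3.5548 - 0.01*-28.4384 = -3.2704
Step 2: grad_x = 2*1*-1.9354 = -3.8708, grad_y = 2*4*-3.2704 = -26.1633
  x_2 = -1.9354 - 0.01*-3.8708 = -1.8967
  y_2 = -3.2704 - 0.01*-26.1633 = -3.0088
f(-1.8967, -3.0088) = 1*(-1.8967)^2 + 4*(-3.0088)^2 = 39.8085


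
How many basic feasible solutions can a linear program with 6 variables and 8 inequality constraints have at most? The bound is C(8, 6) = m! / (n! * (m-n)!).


Each vertex corresponds to some choice of n active constraints out of m, so the number of vertices is at most C(m, n) = m! / (n!(m-n)!).
m = 8, n = 6
Numerator: 8 * 7 * 6 * 5 * 4 * 3
Denominator: 6! = 720
C(8, 6) = 28


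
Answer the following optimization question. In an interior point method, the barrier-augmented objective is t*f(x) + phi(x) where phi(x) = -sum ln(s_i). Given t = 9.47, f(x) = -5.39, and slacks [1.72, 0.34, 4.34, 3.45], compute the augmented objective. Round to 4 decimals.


Step 1: Compute log-barrier.
ln values: [0.5423, -1.0788, 1.4679, 1.2384]
phi = -(0.5423 - 1.0788 + 1.4679 + 1.2384) = -2.1698
Step 2: Compute augmented objective.
t*f(x) = 9.47*-5.39 = -51.0433
Total = -51.0433 - 2.1698 = -53.2131


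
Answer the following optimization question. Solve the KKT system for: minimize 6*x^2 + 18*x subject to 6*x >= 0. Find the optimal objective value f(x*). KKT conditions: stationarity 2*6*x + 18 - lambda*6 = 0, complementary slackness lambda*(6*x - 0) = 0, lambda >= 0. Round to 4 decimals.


Step 1: Try lambda = 0 (constraint inactive).
x_unc = -18/(2*6) = -1.5
Check: 6*-1.5 = -9.0 < 0 -- violated!
Step 2: Constraint must be active: 6*x = 0
x* = 0/6 = 0.0
lambda = (2*6*0.0 + 18)/6 = 3.0
Step 3: Compute optimal value.
f(x*) = 6*0.0^2 + 18*0.0 = 0.0


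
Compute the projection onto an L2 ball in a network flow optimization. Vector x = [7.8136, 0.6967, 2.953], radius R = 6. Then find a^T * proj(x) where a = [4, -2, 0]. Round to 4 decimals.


Step 1: Compute ||x|| (intermediates to 6 decimals).
||x|| = sqrt(7.8136^2 + 0.6967^2 + 2.953^2) = 8.382001
Step 2: Project.
Since ||x|| > R, scale = R/||x|| = 6/8.382001 = 0.71582, proj(x) = scale * x
proj(x) = [5.593131, 0.498712, 2.113816]
Step 3: Dot product.
a^T * proj(x) = 4*5.593131 - 2*0.498712 + 0*2.113816 = 21.3751


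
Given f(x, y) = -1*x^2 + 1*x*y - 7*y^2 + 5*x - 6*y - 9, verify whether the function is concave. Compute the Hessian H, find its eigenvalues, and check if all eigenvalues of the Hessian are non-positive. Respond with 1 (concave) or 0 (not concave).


The Hessian of f(x,y) = -1*x^2 + 1*x*y - 7*y^2 + 5*x - 6*y - 9 is:
H = [[-2, 1], [1, -14]]
Trace = -2 - 14 = -16
Determinant = -2*-14 - (1)^2 = 27
Discriminant = (-16)^2 - 4*27 = 148.0
Eigenvalues: lambda_1 = -14.0828, lambda_2 = -1.9172
The function is concave.

1


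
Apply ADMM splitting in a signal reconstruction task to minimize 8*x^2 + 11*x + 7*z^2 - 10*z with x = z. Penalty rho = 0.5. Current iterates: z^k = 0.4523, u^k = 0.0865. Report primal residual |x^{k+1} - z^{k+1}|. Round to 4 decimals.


ADMM iteration with rho = 0.5, z^k = 0.4523, u^k = 0.0865
Step 1: x-update.
Minimize 8*x^2 + 11*x + (0.5/2)*(x - 0.4523 + 0.0865)^2
FOC: (2*8 + 0.5)*x = -11 + 0.5*(0.4523 - 0.0865)
x^{k+1} = -0.6556
Step 2: z-update.
Minimize 7*z^2 - 10*z + (0.5/2)*(-0.6556 - z + 0.0865)^2
FOC: (2*7 + 0.5)*z = 10 + 0.5*(-0.6556 + 0.0865)
z^{k+1} = 0.67
Step 3: u-update.
u^{k+1} = 0.0865 - 0.6556 - 0.67 = -1.2391
Step 4: Primal residual = |-0.6556 - 0.67| = 1.3256


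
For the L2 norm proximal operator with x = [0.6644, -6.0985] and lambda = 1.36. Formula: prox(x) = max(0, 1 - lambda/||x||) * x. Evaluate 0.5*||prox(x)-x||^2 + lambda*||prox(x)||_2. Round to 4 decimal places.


Step 1: Compute ||x||.
||x|| = 6.1346
Step 2: Compute scaling factor.
scale = max(0, 1 - 1.36/6.1346) = 0.7783
Step 3: prox(x) = [0.5171, -4.7465]
||prox(x)|| = 4.7746
Step 4: Proximal objective.
0.5*||prox-x||^2 = 0.9248
lambda*||prox|| = 6.4935
Total = 7.4182


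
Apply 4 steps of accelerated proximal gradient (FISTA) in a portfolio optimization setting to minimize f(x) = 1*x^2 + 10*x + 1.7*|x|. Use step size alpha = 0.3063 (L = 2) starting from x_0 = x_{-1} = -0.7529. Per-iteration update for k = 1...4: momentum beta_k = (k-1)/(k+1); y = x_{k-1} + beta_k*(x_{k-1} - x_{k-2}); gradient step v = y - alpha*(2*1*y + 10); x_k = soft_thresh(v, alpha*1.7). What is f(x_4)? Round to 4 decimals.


FISTA on f(x) = 1*x^2 + 10*x + 1.7*|x|
L = 2, alpha = 0.3063
Iteration 1: beta = 0.0, y = -0.7529 + 0.0*(-0.7529 + 0.7529) = -0.7529
  grad(y) = 8.4942, v = y - alpha*grad = -3.3547
  prox(v) = soft_thresh(-3.3547, 0.5207) = -2.834
Iteration 2: beta = 0.3333, y = -2.834 + 0.3333*(-2.834 + 0.7529) = -3.5277
  grad(y) = 2.9447, v = y - alpha*grad = -4.4296
  prox(v) = soft_thresh(-4.4296, 0.5207) = -3.9089
Iteration 3: beta = 0.5, y = -3.9089 + 0.5*(-3.9089 + 2.834) = -4.4464
  grad(y) = 1.1073, v = y - alpha*grad = -4.7855
  prox(v) = soft_thresh(-4.7855, 0.5207) = -4.2648
Iteration 4: beta = 0.6, y = -4.2648 + 0.6*(-4.2648 + 3.9089) = -4.4784
  grad(y) = 1.0433, v = y - alpha*grad = -4.7979
  prox(v) = soft_thresh(-4.7979, 0.5207) = -4.2772
f(x_4) = 1*(-4.2772)^2 + 10*(-4.2772) + 1.7*|-4.2772| = -17.2063


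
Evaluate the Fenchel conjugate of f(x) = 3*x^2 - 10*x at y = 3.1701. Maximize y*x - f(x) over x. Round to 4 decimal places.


f*(y) = sup_x {y*x - a*x^2 - b*x} = sup_x {(y-b)*x - a*x^2}
FOC: (y - b) - 2a*x = 0 => x* = (y - b)/(2a)
x* = (3.1701 + 10)/(2*3) = 2.195
f*(3.1701) = (y-b)^2/(4a) = (3.1701 + 10)^2/(4*3)
= 173.4515/12 = 14.4543


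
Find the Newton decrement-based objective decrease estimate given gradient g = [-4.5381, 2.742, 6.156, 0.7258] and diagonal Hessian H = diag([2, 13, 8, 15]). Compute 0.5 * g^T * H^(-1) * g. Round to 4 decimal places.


Step 1: H is diagonal, so H^(-1) * g = [-2.2691, 0.2109, 0.7695, 0.0484].
Step 2: g^T H^(-1) g = sum_i g_i^2 / H_ii
  = (-4.5381)^2/2 + (2.742)^2/13 + (6.156)^2/8 + (0.7258)^2/15
  = 10.2972 + 0.5784 + 4.737 + 0.0351 = 15.6477
Step 3: Objective decrease = 0.5 * g^T H^(-1) g = 7.8238


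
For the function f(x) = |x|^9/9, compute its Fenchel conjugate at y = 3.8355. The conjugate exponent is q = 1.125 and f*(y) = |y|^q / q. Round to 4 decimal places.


The conjugate exponent q satisfies 1/p + 1/q = 1.
p = 9, so q = 9/(9 - 1) = 1.125
|y|^q = 3.8355^1.125 = 4.5373
f*(3.8355) = 4.5373 / 1.125 = 4.0332


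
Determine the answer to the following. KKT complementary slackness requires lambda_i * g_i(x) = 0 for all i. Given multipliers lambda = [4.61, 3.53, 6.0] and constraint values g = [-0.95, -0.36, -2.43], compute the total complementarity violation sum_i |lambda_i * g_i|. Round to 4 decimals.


KKT complementary slackness check:
lambda_1 * g_1 = 4.61 * -0.95 = -4.3795
lambda_2 * g_2 = 3.53 * -0.36 = -1.2708
lambda_3 * g_3 = 6.0 * -2.43 = -14.58
Total violation = 4.3795 + 1.2708 + 14.58 = 20.2303


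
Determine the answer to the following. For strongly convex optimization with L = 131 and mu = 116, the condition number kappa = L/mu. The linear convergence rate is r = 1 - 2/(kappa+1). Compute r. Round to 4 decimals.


Step 1: Compute the condition number.
kappa = L/mu = 131/116 = 1.1293
Step 2: Compute the convergence rate.
r = 1 - 2/(kappa + 1) = 1 - 2*mu/(L + mu) = (L - mu)/(L + mu) = 15/247 = 0.0607


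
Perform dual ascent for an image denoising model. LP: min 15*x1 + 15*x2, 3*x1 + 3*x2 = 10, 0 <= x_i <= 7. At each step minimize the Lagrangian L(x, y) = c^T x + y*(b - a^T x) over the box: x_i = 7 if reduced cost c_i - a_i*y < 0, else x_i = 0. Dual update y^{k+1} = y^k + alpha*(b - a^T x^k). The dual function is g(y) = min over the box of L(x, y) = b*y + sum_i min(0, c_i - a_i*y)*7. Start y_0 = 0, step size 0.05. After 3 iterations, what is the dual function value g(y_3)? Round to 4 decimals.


Dual ascent for LP: min 15*x1 + 15*x2, 3*x1 + 3*x2 = 10, 0 <= x_i <= 7
Step 1: y^k = 0.0, reduced costs: (15.0, 15.0)
  x^k = (0.0, 0.0), subgradient = b - a^T x = 10.0
  y^{k+1} = 0.0 + 0.05*10.0 = 0.5
Step 2: y^k = 0.5, reduced costs: (13.5, 13.5)
  x^k = (0.0, 0.0), subgradient = b - a^T x = 10.0
  y^{k+1} = 0.5 + 0.05*10.0 = 1.0
Step 3: y^k = 1.0, reduced costs: (12.0, 12.0)
  x^k = (0.0, 0.0), subgradient = b - a^T x = 10.0
  y^{k+1} = 1.0 + 0.05*10.0 = 1.5
Dual objective at y_3 = 1.5: reduced costs (10.5, 10.5), box minimizer x = (0.0, 0.0)
g(y_3) = b*y + (c1 - a1*y)*x1 + (c2 - a2*y)*x2 = 10*1.5 + 10.5*0.0 + 10.5*0.0 = 15.0 + 0.0 + 0.0 = 15.0


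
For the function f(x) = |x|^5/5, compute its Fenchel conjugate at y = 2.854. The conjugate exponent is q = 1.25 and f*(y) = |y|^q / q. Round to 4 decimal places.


The conjugate exponent q satisfies 1/p + 1/q = 1.
p = 5, so q = 5/(5 - 1) = 1.25
|y|^q = 2.854^1.25 = 3.7095
f*(2.854) = 3.7095 / 1.25 = 2.9676


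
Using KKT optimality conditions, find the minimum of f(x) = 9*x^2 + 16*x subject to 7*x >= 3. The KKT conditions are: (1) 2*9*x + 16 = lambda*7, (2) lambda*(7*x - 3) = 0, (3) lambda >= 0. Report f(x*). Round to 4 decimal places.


Step 1: Try lambda = 0 (constraint inactive).
x_unc = -16/(2*9) = -0.8889
Check: 7*-0.8889 = -6.2223 < 3 -- violated!
Step 2: Constraint must be active: 7*x = 3
x* = 3/7 = 0.4286 (rounded; the exact value 3/7 is used below)
lambda = (2*9*(3/7) + 16)/7 = 3.3878
Step 3: Compute optimal value.
f(x*) = 9*(3/7)^2 + 16*(3/7) = 8.5102


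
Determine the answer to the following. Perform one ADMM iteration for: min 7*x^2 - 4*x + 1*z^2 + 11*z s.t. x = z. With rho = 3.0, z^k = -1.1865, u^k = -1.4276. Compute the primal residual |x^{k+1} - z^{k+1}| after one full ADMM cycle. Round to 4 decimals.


ADMM iteration with rho = 3.0, z^k = -1.1865, u^k = -1.4276
Step 1: x-update.
Minimize 7*x^2 - 4*x + (3.0/2)*(x + 1.1865 - 1.4276)^2
FOC: (2*7 + 3.0)*x = 4 + 3.0*(-1.1865 + 1.4276)
x^{k+1} = 0.2778
Step 2: z-update.
Minimize 1*z^2 + 11*z + (3.0/2)*(0.2778 - z - 1.4276)^2
FOC: (2*1 + 3.0)*z = -11 + 3.0*(0.2778 - 1.4276)
z^{k+1} = -2.8899
Step 3: u-update.
u^{k+1} = -1.4276 + 0.2778 + 2.8899 = 1.7401
Step 4: Primal residual = |0.2778 + 2.8899| = 3.1677


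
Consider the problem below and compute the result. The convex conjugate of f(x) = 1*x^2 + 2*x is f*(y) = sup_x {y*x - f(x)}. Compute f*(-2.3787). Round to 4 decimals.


f*(y) = sup_x {y*x - a*x^2 - b*x} = sup_x {(y-b)*x - a*x^2}
FOC: (y - b) - 2a*x = 0 => x* = (y - b)/(2a)
x* = (-2.3787 - 2)/(2*1) = -2.1894
f*(-2.3787) = (y-b)^2/(4a) = (-2.3787 - 2)^2/(4*1)
= 19.173/4 = 4.7933


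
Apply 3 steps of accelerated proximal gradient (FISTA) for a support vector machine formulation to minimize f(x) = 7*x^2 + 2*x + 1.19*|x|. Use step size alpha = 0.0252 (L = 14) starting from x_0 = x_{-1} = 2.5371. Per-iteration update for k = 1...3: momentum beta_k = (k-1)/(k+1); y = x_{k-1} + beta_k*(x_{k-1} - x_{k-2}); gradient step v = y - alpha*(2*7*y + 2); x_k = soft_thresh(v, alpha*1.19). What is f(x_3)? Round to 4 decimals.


FISTA on f(x) = 7*x^2 + 2*x + 1.19*|x|
L = 14, alpha = 0.0252
Iteration 1: beta = 0.0, y = 2.5371 + 0.0*(2.5371 - 2.5371) = 2.5371
  grad(y) = 37.5194, v = y - alpha*grad = 1.5916
  prox(v) = soft_thresh(1.5916, 0.03) = 1.5616
Iteration 2: beta = 0.3333, y = 1.5616 + 0.3333*(1.5616 - 2.5371) = 1.2365
  grad(y) = 19.3105, v = y - alpha*grad = 0.7498
  prox(v) = soft_thresh(0.7498, 0.03) = 0.7199
Iteration 3: beta = 0.5, y = 0.7199 + 0.5*(0.7199 - 1.5616) = 0.299
  grad(y) = 6.1855, v = y - alpha*grad = 0.1431
  prox(v) = soft_thresh(0.1431, 0.03) = 0.1131
f(x_3) = 7*0.1131^2 + 2*0.1131 + 1.19*|0.1131| = 0.4503


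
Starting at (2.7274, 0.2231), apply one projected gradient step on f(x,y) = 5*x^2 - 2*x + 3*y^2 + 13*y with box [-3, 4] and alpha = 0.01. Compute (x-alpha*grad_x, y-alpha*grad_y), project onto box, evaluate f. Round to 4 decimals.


Step 1: Compute gradient at (2.7274, 0.2231).
grad_x = 2*5*2.7274 - 2 = 25.274
grad_y = 2*3*0.2231 + 13 = 14.3386
Step 2: Gradient step.
x_raw = 2.7274 - 0.01*25.274 = 2.4747
y_raw = 0.2231 - 0.01*14.3386 = 0.0797
Step 3: Project onto [-3, 4].
x_proj = clip(2.4747) = 2.4747
y_proj = clip(0.0797) = 0.0797
Step 4: Evaluate f.
f(2.4747, 0.0797) = 26.7257


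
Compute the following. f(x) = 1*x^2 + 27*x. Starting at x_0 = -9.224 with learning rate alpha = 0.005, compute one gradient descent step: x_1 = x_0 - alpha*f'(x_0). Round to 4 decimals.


We compute the gradient at x_0 and apply the update.
f'(x) = 2*x + 27
f'(-9.224) = 2*-9.224 + 27 = 8.552
x_1 = -9.224 - 0.005*8.552 = -9.2668


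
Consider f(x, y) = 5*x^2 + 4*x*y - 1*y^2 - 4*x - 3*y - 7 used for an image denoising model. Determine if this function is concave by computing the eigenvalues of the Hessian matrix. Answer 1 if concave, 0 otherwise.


The Hessian of f(x,y) = 5*x^2 + 4*x*y - 1*y^2 - 4*x - 3*y - 7 is:
H = [[10, 4], [4, -2]]
Trace = 10 - 2 = 8
Determinant = 10*-2 - (4)^2 = -36
Discriminant = (8)^2 - 4*-36 = 208.0
Eigenvalues: lambda_1 = -3.2111, lambda_2 = 11.2111
The function is not concave.

0


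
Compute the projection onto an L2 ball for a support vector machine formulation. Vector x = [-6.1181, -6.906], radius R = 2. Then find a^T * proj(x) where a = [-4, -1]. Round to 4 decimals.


Step 1: Compute ||x|| (intermediates to 6 decimals).
||x|| = sqrt((-6.1181)^2 + (-6.906)^2) = 9.226266
Step 2: Project.
Since ||x|| > R, scale = R/||x|| = 2/9.226266 = 0.216772, proj(x) = scale * x
proj(x) = [-1.326233, -1.497027]
Step 3: Dot product.
a^T * proj(x) = -4*(-1.326233) - 1*(-1.497027) = 6.802


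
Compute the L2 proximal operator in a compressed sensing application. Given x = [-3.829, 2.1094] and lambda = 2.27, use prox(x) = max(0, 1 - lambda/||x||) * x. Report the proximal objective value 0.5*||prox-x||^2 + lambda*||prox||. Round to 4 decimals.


Step 1: Compute ||x||.
||x|| = 4.3716
Step 2: Compute scaling factor.
scale = max(0, 1 - 2.27/4.3716) = 0.4807
Step 3: prox(x) = [-1.8407, 1.0141]
||prox(x)|| = 2.1016
Step 4: Proximal objective.
0.5*||prox-x||^2 = 2.5765
lambda*||prox|| = 4.7706
Total = 7.3471


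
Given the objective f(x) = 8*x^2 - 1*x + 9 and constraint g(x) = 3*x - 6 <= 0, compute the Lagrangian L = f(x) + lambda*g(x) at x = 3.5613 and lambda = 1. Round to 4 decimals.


Step 1: Evaluate f(x).
f(3.5613) = 8*3.5613^2 - 1*3.5613 + 9 = 106.9016
Step 2: Evaluate g(x).
g(3.5613) = 3*3.5613 - 6 = 4.6839
Step 3: Compute Lagrangian.
L = 106.9016 + 1*4.6839 = 111.5855


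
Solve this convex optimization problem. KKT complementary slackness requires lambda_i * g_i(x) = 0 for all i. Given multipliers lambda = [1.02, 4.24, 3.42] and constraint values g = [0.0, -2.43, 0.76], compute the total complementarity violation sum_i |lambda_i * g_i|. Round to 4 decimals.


KKT complementary slackness check:
lambda_1 * g_1 = 1.02 * 0.0 = 0.0
lambda_2 * g_2 = 4.24 * -2.43 = -10.3032
lambda_3 * g_3 = 3.42 * 0.76 = 2.5992
Total violation = 0.0 + 10.3032 + 2.5992 = 12.9024


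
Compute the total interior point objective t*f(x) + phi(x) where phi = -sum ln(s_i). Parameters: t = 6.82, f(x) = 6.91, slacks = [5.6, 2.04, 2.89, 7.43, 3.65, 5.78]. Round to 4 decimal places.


Step 1: Compute log-barrier.
ln values: [1.7228, 0.7129, 1.0613, 2.0055, 1.2947, 1.7544]
phi = -(1.7228 + 0.7129 + 1.0613 + 2.0055 + 1.2947 + 1.7544) = -8.5516
Step 2: Compute augmented objective.
t*f(x) = 6.82*6.91 = 47.1262
Total = 47.1262 - 8.5516 = 38.5746


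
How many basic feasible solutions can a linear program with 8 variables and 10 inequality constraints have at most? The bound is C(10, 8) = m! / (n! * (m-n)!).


Each vertex corresponds to some choice of n active constraints out of m, so the number of vertices is at most C(m, n) = m! / (n!(m-n)!).
m = 10, n = 8
Numerator: 10 * 9 * 8 * 7 * 6 * 5 * 4 * 3
Denominator: 8! = 40320
C(10, 8) = 45


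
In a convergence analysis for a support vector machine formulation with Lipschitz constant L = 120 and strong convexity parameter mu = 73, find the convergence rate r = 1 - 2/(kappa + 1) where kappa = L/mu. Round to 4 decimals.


Step 1: Compute the condition number.
kappa = L/mu = 120/73 = 1.6438
Step 2: Compute the convergence rate.
r = 1 - 2/(kappa + 1) = 1 - 2*mu/(L + mu) = (L - mu)/(L + mu) = 47/193 = 0.2435


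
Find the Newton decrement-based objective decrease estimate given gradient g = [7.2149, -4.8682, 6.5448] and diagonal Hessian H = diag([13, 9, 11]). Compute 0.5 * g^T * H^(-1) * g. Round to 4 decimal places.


Step 1: H is diagonal, so H^(-1) * g = [0.555, -0.5409, 0.595].
Step 2: g^T H^(-1) g = sum_i g_i^2 / H_ii
  = (7.2149)^2/13 + (-4.8682)^2/9 + (6.5448)^2/11
  = 4.0042 + 2.6333 + 3.894 = 10.5315
Step 3: Objective decrease = 0.5 * g^T H^(-1) g = 5.2658


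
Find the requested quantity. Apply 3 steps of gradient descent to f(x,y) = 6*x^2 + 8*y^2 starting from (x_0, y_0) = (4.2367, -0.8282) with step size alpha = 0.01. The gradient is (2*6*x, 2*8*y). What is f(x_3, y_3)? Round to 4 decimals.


Gradient descent on f(x,y) = 6*x^2 + 8*y^2.
Starting point: (4.2367, -0.8282), alpha = 0.01
Step 1: grad_x = 2*6*4.2367 = 50.8404, grad_y = 2*8*-0.8282 = -13.2512
  x_1 = 4.2367 - 0.01*50.8404 = 3.7283
  y_1 = -0.8282 - 0.01*-13.2512 = -0.6957
Step 2: grad_x = 2*6*3.7283 = 44.7396, grad_y = 2*8*-0.6957 = -11.131
  x_2 = 3.7283 - 0.01*44.7396 = 3.2809
  y_2 = -0.6957 - 0.01*-11.131 = -0.5844
Step 3: grad_x = 2*6*3.2809 = 39.3708, grad_y = 2*8*-0.5844 = -9.35
  x_3 = 3.2809 - 0.01*39.3708 = 2.8872
  y_3 = -0.5844 - 0.01*-9.35 = -0.4909
f(2.8872, -0.4909) = 6*2.8872^2 + 8*(-0.4909)^2 = 51.943


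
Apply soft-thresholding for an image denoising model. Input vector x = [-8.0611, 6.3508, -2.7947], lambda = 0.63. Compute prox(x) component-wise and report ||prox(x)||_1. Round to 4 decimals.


Soft-thresholding with lambda = 0.63:
prox(-8.0611) = sign(-8.0611)*max(|-8.0611| - 0.63, 0) = -7.4311
prox(6.3508) = sign(6.3508)*max(|6.3508| - 0.63, 0) = 5.7208
prox(-2.7947) = sign(-2.7947)*max(|-2.7947| - 0.63, 0) = -2.1647
prox(x) = [-7.4311, 5.7208, -2.1647]
||prox(x)||_1 = 7.4311 + 5.7208 + 2.1647 = 15.3166


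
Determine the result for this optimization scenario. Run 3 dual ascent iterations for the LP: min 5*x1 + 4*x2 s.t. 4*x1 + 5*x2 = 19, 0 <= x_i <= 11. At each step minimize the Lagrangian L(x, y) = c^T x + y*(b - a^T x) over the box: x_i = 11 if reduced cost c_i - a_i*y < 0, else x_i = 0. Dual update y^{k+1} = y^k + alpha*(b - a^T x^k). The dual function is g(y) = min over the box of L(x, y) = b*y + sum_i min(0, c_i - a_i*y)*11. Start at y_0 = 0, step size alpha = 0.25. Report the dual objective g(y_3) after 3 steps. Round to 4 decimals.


Dual ascent for LP: min 5*x1 + 4*x2, 4*x1 + 5*x2 = 19, 0 <= x_i <= 11
Step 1: y^k = 0.0, reduced costs: (5.0, 4.0)
  x^k = (0.0, 0.0), subgradient = b - a^T x = 19.0
  y^{k+1} = 0.0 + 0.25*19.0 = 4.75
Step 2: y^k = 4.75, reduced costs: (-14.0, -19.75)
  x^k = (11.0, 11.0), subgradient = b - a^T x = -80.0
  y^{k+1} = 4.75 + 0.25*-80.0 = -15.25
Step 3: y^k = -15.25, reduced costs: (66.0, 80.25)
  x^k = (0.0, 0.0), subgradient = b - a^T x = 19.0
  y^{k+1} = -15.25 + 0.25*19.0 = -10.5
Dual objective at y_3 = -10.5: reduced costs (47.0, 56.5), box minimizer x = (0.0, 0.0)
g(y_3) = b*y + (c1 - a1*y)*x1 + (c2 - a2*y)*x2 = 19*(-10.5) + 47.0*0.0 + 56.5*0.0 = -199.5 + 0.0 + 0.0 = -199.5


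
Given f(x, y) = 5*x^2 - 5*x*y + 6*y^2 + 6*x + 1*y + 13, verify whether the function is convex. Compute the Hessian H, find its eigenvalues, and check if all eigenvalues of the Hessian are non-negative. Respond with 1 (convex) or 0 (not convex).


The Hessian of f(x,y) = 5*x^2 - 5*x*y + 6*y^2 + 6*x + 1*y + 13 is:
H = [[10, -5], [-5, 12]]
Trace = 10 + 12 = 22
Determinant = 10*12 - (-5)^2 = 95
Discriminant = (22)^2 - 4*95 = 104.0
Eigenvalues: lambda_1 = 5.901, lambda_2 = 16.099
The function is convex.

1


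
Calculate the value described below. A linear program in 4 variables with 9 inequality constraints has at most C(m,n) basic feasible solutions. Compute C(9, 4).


Each vertex corresponds to some choice of n active constraints out of m, so the number of vertices is at most C(m, n) = m! / (n!(m-n)!).
m = 9, n = 4
Numerator: 9 * 8 * 7 * 6
Denominator: 4! = 24
C(9, 4) = 126


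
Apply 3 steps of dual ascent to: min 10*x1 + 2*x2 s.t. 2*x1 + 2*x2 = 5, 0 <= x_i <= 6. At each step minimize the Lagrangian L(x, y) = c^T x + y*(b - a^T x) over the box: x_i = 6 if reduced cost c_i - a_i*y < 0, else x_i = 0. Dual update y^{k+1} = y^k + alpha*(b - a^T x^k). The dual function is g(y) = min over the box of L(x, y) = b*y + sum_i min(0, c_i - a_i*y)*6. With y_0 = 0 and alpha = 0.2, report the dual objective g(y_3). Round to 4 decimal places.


Dual ascent for LP: min 10*x1 + 2*x2, 2*x1 + 2*x2 = 5, 0 <= x_i <= 6
Step 1: y^k = 0.0, reduced costs: (10.0, 2.0)
  x^k = (0.0, 0.0), subgradient = b - a^T x = 5.0
  y^{k+1} = 0.0 + 0.2*5.0 = 1.0
Step 2: y^k = 1.0, reduced costs: (8.0, 0.0)
  x^k = (0.0, 0.0), subgradient = b - a^T x = 5.0
  y^{k+1} = 1.0 + 0.2*5.0 = 2.0
Step 3: y^k = 2.0, reduced costs: (6.0, -2.0)
  x^k = (0.0, 6.0), subgradient = b - a^T x = -7.0
  y^{k+1} = 2.0 + 0.2*-7.0 = 0.6
Dual objective at y_3 = 0.6: reduced costs (8.8, 0.8), box minimizer x = (0.0, 0.0)
g(y_3) = b*y + (c1 - a1*y)*x1 + (c2 - a2*y)*x2 = 5*0.6 + 8.8*0.0 + 0.8*0.0 = 3.0 + 0.0 + 0.0 = 3.0


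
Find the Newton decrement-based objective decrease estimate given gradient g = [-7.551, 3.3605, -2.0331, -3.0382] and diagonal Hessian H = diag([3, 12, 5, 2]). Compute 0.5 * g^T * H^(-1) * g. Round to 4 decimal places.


Step 1: H is diagonal, so H^(-1) * g = [-2.517, 0.28, -0.4066, -1.5191].
Step 2: g^T H^(-1) g = sum_i g_i^2 / H_ii
  = (-7.551)^2/3 + (3.3605)^2/12 + (-2.0331)^2/5 + (-3.0382)^2/2
  = 19.0059 + 0.9411 + 0.8267 + 4.6153 = 25.389
Step 3: Objective decrease = 0.5 * g^T H^(-1) g = 12.6945


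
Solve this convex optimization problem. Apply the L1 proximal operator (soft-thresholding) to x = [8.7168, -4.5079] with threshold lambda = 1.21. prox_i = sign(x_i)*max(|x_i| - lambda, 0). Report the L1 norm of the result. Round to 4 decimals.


Soft-thresholding with lambda = 1.21:
prox(8.7168) = sign(8.7168)*max(|8.7168| - 1.21, 0) = 7.5068
prox(-4.5079) = sign(-4.5079)*max(|-4.5079| - 1.21, 0) = -3.2979
prox(x) = [7.5068, -3.2979]
||prox(x)||_1 = 7.5068 + 3.2979 = 10.8047


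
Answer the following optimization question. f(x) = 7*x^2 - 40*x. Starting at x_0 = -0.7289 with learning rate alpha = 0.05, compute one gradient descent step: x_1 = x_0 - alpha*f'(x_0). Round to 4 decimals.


We compute the gradient at x_0 and apply the update.
f'(x) = 14*x - 40
f'(-0.7289) = 14*-0.7289 - 40 = -50.2046
x_1 = -0.7289 - 0.05*-50.2046 = 1.7813


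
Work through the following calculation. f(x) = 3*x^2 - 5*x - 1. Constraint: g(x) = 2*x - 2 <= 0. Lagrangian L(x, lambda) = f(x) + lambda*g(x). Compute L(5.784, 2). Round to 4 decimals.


Step 1: Evaluate f(x).
f(5.784) = 3*5.784^2 - 5*5.784 - 1 = 70.444
Step 2: Evaluate g(x).
g(5.784) = 2*5.784 - 2 = 9.568
Step 3: Compute Lagrangian.
L = 70.444 + 2*9.568 = 89.58


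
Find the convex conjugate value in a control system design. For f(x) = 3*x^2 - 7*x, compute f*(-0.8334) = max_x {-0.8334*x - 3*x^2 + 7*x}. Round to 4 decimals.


f*(y) = sup_x {y*x - a*x^2 - b*x} = sup_x {(y-b)*x - a*x^2}
FOC: (y - b) - 2a*x = 0 => x* = (y - b)/(2a)
x* = (-0.8334 + 7)/(2*3) = 1.0278
f*(-0.8334) = (y-b)^2/(4a) = (-0.8334 + 7)^2/(4*3)
= 38.027/12 = 3.1689


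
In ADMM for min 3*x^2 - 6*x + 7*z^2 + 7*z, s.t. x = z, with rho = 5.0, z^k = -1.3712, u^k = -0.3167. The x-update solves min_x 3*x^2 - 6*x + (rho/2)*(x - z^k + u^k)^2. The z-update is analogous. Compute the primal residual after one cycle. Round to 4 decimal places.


ADMM iteration with rho = 5.0, z^k = -1.3712, u^k = -0.3167
Step 1: x-update.
Minimize 3*x^2 - 6*x + (5.0/2)*(x + 1.3712 - 0.3167)^2
FOC: (2*3 + 5.0)*x = 6 + 5.0*(-1.3712 + 0.3167)
x^{k+1} = 0.0661
Step 2: z-update.
Minimize 7*z^2 + 7*z + (5.0/2)*(0.0661 - z - 0.3167)^2
FOC: (2*7 + 5.0)*z = -7 + 5.0*(0.0661 - 0.3167)
z^{k+1} = -0.4344
Step 3: u-update.
u^{k+1} = -0.3167 + 0.0661 + 0.4344 = 0.1838
Step 4: Primal residual = |0.0661 + 0.4344| = 0.5005


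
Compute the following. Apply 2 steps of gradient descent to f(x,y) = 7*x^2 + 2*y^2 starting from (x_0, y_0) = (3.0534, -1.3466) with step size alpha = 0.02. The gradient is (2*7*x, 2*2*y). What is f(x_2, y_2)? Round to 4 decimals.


Gradient descent on f(x,y) = 7*x^2 + 2*y^2.
Starting point: (3.0534, -1.3466), alpha = 0.02
Step 1: grad_x = 2*7*3.0534 = 42.7476, grad_y = 2*2*-1.3466 = -5.3864
  x_1 = 3.0534 - 0.02*42.7476 = 2.1984
  y_1 = -1.3466 - 0.02*-5.3864 = -1.2389
Step 2: grad_x = 2*7*2.1984 = 30.7783, grad_y = 2*2*-1.2389 = -4.9555
  x_2 = 2.1984 - 0.02*30.7783 = 1.5829
  y_2 = -1.2389 - 0.02*-4.9555 = -1.1398
f(1.5829, -1.1398) = 7*1.5829^2 + 2*(-1.1398)^2 = 20.1367


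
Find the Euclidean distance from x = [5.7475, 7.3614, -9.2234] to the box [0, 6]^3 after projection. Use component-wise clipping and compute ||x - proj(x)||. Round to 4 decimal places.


Project each component onto [0, 6].
clip(5.7475) = 5.7475, clip(7.3614) = 6.0, clip(-9.2234) = 0.0
Projection = [5.7475, 6.0, 0.0]
Squared diffs: [0.0, 1.8534, 85.0711]
Distance = sqrt(86.9245) = 9.3233


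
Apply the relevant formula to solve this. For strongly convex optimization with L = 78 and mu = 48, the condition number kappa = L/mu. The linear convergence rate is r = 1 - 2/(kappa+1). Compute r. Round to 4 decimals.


Step 1: Compute the condition number.
kappa = L/mu = 78/48 = 1.625
Step 2: Compute the convergence rate.
r = 1 - 2/(kappa + 1) = 1 - 2*mu/(L + mu) = (L - mu)/(L + mu) = 30/126 = 0.2381


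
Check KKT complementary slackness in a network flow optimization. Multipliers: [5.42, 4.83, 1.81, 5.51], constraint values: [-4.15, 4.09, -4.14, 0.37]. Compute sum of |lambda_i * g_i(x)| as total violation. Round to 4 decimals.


KKT complementary slackness check:
lambda_1 * g_1 = 5.42 * -4.15 = -22.493
lambda_2 * g_2 = 4.83 * 4.09 = 19.7547
lambda_3 * g_3 = 1.81 * -4.14 = -7.4934
lambda_4 * g_4 = 5.51 * 0.37 = 2.0387
Total violation = 22.493 + 19.7547 + 7.4934 + 2.0387 = 51.7798


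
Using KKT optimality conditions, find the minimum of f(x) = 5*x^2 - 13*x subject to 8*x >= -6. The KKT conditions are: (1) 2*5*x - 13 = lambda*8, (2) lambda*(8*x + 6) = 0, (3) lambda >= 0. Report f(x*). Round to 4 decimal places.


Step 1: Try lambda = 0 (constraint inactive).
Stationarity: 2*5*x - 13 = 0
x* = 13/(2*5) = 1.3
Check constraint: 8*1.3 = 10.4 >= -6 -- satisfied.
Step 2: Compute optimal value.
f(x*) = 5*1.3^2 - 13*1.3 = -8.45


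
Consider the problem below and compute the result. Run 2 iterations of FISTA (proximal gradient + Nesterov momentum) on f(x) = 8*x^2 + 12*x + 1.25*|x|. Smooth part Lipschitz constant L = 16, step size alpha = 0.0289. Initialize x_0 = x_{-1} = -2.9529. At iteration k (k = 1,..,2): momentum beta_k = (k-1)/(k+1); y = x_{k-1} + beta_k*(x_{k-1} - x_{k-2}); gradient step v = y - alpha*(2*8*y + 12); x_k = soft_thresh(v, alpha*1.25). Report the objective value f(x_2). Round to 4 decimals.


FISTA on f(x) = 8*x^2 + 12*x + 1.25*|x|
L = 16, alpha = 0.0289
Iteration 1: beta = 0.0, y = -2.9529 + 0.0*(-2.9529 + 2.9529) = -2.9529
  grad(y) = -35.2464, v = y - alpha*grad = -1.9343
  prox(v) = soft_thresh(-1.9343, 0.0361) = -1.8982
Iteration 2: beta = 0.3333, y = -1.8982 + 0.3333*(-1.8982 + 2.9529) = -1.5466
  grad(y) = -12.7452, v = y - alpha*grad = -1.1782
  prox(v) = soft_thresh(-1.1782, 0.0361) = -1.1421
f(x_2) = 8*(-1.1421)^2 + 12*(-1.1421) + 1.25*|-1.1421| = -1.8423


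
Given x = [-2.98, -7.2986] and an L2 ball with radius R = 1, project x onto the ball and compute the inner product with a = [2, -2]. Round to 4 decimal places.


Step 1: Compute ||x|| (intermediates to 6 decimals).
||x|| = sqrt((-2.98)^2 + (-7.2986)^2) = 7.883525
Step 2: Project.
Since ||x|| > R, scale = R/||x|| = 1/7.883525 = 0.126847, proj(x) = scale * x
proj(x) = [-0.378004, -0.925806]
Step 3: Dot product.
a^T * proj(x) = 2*(-0.378004) - 2*(-0.925806) = 1.0956


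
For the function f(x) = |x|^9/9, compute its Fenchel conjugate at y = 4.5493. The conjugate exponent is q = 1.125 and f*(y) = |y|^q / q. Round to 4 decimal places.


The conjugate exponent q satisfies 1/p + 1/q = 1.
p = 9, so q = 9/(9 - 1) = 1.125
|y|^q = 4.5493^1.125 = 5.4978
f*(4.5493) = 5.4978 / 1.125 = 4.8869


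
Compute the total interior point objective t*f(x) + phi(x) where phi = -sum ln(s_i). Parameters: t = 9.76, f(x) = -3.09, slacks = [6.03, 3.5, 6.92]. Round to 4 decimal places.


Step 1: Compute log-barrier.
ln values: [1.7967, 1.2528, 1.9344]
phi = -(1.7967 + 1.2528 + 1.9344) = -4.9839
Step 2: Compute augmented objective.
t*f(x) = 9.76*-3.09 = -30.1584
Total = -30.1584 - 4.9839 = -35.1423


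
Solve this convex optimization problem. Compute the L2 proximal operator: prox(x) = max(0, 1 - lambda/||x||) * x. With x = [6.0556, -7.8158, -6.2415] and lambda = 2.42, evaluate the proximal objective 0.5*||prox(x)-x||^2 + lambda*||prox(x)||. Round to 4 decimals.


Step 1: Compute ||x||.
||x|| = 11.6924
Step 2: Compute scaling factor.
scale = max(0, 1 - 2.42/11.6924) = 0.793
Step 3: prox(x) = [4.8023, -6.1982, -4.9497]
||prox(x)|| = 9.2724
Step 4: Proximal objective.
0.5*||prox-x||^2 = 2.9282
lambda*||prox|| = 22.4392
Total = 25.3675


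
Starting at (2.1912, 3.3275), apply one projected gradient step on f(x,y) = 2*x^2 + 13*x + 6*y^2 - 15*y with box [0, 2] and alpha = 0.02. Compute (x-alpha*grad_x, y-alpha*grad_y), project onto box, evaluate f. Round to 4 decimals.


Step 1: Compute gradient at (2.1912, 3.3275).
grad_x = 2*2*2.1912 + 13 = 21.7648
grad_y = 2*6*3.3275 - 15 = 24.93
Step 2: Gradient step.
x_raw = 2.1912 - 0.02*21.7648 = 1.7559
y_raw = 3.3275 - 0.02*24.93 = 2.8289
Step 3: Project onto [0, 2].
x_proj = clip(1.7559) = 1.7559
y_proj = clip(2.8289) = 2.0
Step 4: Evaluate f.
f(1.7559, 2.0) = 22.9931


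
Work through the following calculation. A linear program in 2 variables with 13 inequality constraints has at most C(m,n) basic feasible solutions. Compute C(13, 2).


Each vertex corresponds to some choice of n active constraints out of m, so the number of vertices is at most C(m, n) = m! / (n!(m-n)!).
m = 13, n = 2
Numerator: 13 * 12
Denominator: 2! = 2
C(13, 2) = 78


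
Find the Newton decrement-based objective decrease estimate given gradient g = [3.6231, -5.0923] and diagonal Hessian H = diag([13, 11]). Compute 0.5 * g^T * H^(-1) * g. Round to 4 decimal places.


Step 1: H is diagonal, so H^(-1) * g = [0.2787, -0.4629].
Step 2: g^T H^(-1) g = sum_i g_i^2 / H_ii
  = (3.6231)^2/13 + (-5.0923)^2/11
  = 1.0098 + 2.3574 = 3.3672
Step 3: Objective decrease = 0.5 * g^T H^(-1) g = 1.6836


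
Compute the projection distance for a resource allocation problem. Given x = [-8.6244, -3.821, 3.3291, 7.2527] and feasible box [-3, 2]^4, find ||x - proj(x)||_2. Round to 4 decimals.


Project each component onto [-3, 2].
clip(-8.6244) = -3.0, clip(-3.821) = -3.0, clip(3.3291) = 2.0, clip(7.2527) = 2.0
Projection = [-3.0, -3.0, 2.0, 2.0]
Squared diffs: [31.6339, 0.674, 1.7665, 27.5909]
Distance = sqrt(61.6653) = 7.8527


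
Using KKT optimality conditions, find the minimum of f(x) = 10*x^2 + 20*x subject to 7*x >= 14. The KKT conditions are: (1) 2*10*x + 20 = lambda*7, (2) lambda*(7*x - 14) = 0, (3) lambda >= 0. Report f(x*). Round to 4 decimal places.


Step 1: Try lambda = 0 (constraint inactive).
x_unc = -20/(2*10) = -1.0
Check: 7*-1.0 = -7.0 < 14 -- violated!
Step 2: Constraint must be active: 7*x = 14
x* = 14/7 = 2.0
lambda = (2*10*2.0 + 20)/7 = 8.5714
Step 3: Compute optimal value.
f(x*) = 10*2.0^2 + 20*2.0 = 80.0


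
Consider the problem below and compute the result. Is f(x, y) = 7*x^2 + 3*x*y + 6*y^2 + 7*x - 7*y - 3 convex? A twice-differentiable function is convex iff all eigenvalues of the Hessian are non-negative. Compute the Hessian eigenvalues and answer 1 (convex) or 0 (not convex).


The Hessian of f(x,y) = 7*x^2 + 3*x*y + 6*y^2 + 7*x - 7*y - 3 is:
H = [[14, 3], [3, 12]]
Trace = 14 + 12 = 26
Determinant = 14*12 - (3)^2 = 159
Discriminant = (26)^2 - 4*159 = 40.0
Eigenvalues: lambda_1 = 9.8377, lambda_2 = 16.1623
The function is convex.

1


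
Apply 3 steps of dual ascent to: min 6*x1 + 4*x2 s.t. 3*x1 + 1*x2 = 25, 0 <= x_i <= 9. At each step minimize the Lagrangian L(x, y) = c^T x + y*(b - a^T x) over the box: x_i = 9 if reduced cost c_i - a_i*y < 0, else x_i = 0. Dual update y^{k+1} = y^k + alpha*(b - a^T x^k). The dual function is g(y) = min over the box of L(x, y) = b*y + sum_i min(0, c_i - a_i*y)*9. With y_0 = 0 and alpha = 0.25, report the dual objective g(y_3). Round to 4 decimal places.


Dual ascent for LP: min 6*x1 + 4*x2, 3*x1 + 1*x2 = 25, 0 <= x_i <= 9
Step 1: y^k = 0.0, reduced costs: (6.0, 4.0)
  x^k = (0.0, 0.0), subgradient = b - a^T x = 25.0
  y^{k+1} = 0.0 + 0.25*25.0 = 6.25
Step 2: y^k = 6.25, reduced costs: (-12.75, -2.25)
  x^k = (9.0, 9.0), subgradient = b - a^T x = -11.0
  y^{k+1} = 6.25 + 0.25*-11.0 = 3.5
Step 3: y^k = 3.5, reduced costs: (-4.5, 0.5)
  x^k = (9.0, 0.0), subgradient = b - a^T x = -2.0
  y^{k+1} = 3.5 + 0.25*-2.0 = 3.0
Dual objective at y_3 = 3.0: reduced costs (-3.0, 1.0), box minimizer x = (9.0, 0.0)
g(y_3) = b*y + (c1 - a1*y)*x1 + (c2 - a2*y)*x2 = 25*3.0 + (-3.0)*9.0 + 1.0*0.0 = 75.0 - 27.0 + 0.0 = 48.0


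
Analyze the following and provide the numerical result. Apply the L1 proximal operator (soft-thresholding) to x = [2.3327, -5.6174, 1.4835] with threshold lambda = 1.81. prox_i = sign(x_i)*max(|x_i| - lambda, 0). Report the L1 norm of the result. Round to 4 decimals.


Soft-thresholding with lambda = 1.81:
prox(2.3327) = sign(2.3327)*max(|2.3327| - 1.81, 0) = 0.5227
prox(-5.6174) = sign(-5.6174)*max(|-5.6174| - 1.81, 0) = -3.8074
prox(1.4835) = sign(1.4835)*max(|1.4835| - 1.81, 0) = 0.0
prox(x) = [0.5227, -3.8074, 0.0]
||prox(x)||_1 = 0.5227 + 3.8074 + 0.0 = 4.3301
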